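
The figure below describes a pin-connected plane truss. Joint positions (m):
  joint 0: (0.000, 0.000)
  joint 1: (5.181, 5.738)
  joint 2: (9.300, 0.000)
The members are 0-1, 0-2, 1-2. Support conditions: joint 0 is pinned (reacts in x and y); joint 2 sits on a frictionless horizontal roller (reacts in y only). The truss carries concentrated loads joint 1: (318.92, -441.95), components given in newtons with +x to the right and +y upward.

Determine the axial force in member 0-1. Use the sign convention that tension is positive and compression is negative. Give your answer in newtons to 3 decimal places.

N=3 nodes, M=3 members, R=3 reactions → 2N=6, M+R=6
member 0 (0-1): L=7.7309, (cx,cy)=(0.6702,0.7422)
member 1 (0-2): L=9.3000, (cx,cy)=(1.0000,0.0000)
member 2 (1-2): L=7.0633, (cx,cy)=(0.5832,-0.8124)
solve A·x = −loads:
  F[0-1] = +1.3866 N (tension)
  F[0-2] = +317.9908 N (tension)
  F[1-2] = -545.2968 N (compression)
  Rx@0 = -318.9200 N
  Ry@0 = -1.0291 N
  Ry@2 = +442.9791 N

1.387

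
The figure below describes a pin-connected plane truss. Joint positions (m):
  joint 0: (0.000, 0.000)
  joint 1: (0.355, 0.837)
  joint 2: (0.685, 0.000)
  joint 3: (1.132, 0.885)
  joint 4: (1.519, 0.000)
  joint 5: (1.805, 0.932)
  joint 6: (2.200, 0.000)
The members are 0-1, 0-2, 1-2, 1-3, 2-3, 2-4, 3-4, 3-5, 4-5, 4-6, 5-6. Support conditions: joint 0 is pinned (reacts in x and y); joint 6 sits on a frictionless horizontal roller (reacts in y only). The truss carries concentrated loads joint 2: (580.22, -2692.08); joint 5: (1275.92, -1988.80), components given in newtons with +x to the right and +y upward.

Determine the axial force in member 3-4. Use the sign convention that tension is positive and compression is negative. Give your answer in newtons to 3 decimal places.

-1139.491

N=7 nodes, M=11 members, R=3 reactions → 2N=14, M+R=14
member 0 (0-1): L=0.9092, (cx,cy)=(0.3905,0.9206)
member 1 (0-2): L=0.6850, (cx,cy)=(1.0000,0.0000)
member 2 (1-2): L=0.8997, (cx,cy)=(0.3668,-0.9303)
member 3 (1-3): L=0.7785, (cx,cy)=(0.9981,0.0617)
member 4 (2-3): L=0.9915, (cx,cy)=(0.4508,0.8926)
member 5 (2-4): L=0.8340, (cx,cy)=(1.0000,0.0000)
member 6 (3-4): L=0.9659, (cx,cy)=(0.4007,-0.9162)
member 7 (3-5): L=0.6746, (cx,cy)=(0.9976,0.0697)
member 8 (4-5): L=0.9749, (cx,cy)=(0.2934,0.9560)
member 9 (4-6): L=0.6810, (cx,cy)=(1.0000,0.0000)
member 10 (5-6): L=1.0122, (cx,cy)=(0.3902,-0.9207)
solve A·x = −loads:
  F[0-1] = -1814.4535 N (compression)
  F[0-2] = +2564.6208 N (tension)
  F[1-2] = +1706.9391 N (tension)
  F[1-3] = -1337.1078 N (compression)
  F[2-3] = +1236.9489 N (tension)
  F[2-4] = +2052.8166 N (tension)
  F[3-4] = -1139.4910 N (compression)
  F[3-5] = -321.1331 N (compression)
  F[4-5] = +1092.0855 N (tension)
  F[4-6] = +1275.8932 N (tension)
  F[5-6] = -3269.6765 N (compression)
  Rx@0 = -1856.1400 N
  Ry@0 = +1670.4181 N
  Ry@6 = +3010.4619 N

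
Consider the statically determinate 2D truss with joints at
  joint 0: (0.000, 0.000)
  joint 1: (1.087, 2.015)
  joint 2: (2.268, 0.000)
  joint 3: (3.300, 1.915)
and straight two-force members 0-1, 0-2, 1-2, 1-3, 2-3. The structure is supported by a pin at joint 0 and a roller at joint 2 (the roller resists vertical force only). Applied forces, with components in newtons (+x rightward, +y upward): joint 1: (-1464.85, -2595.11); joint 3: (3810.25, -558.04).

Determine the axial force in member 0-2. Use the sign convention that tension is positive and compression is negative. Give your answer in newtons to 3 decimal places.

N=4 nodes, M=5 members, R=3 reactions → 2N=8, M+R=8
member 0 (0-1): L=2.2895, (cx,cy)=(0.4748,0.8801)
member 1 (0-2): L=2.2680, (cx,cy)=(1.0000,0.0000)
member 2 (1-2): L=2.3356, (cx,cy)=(0.5057,-0.8627)
member 3 (1-3): L=2.2153, (cx,cy)=(0.9990,-0.0451)
member 4 (2-3): L=2.1754, (cx,cy)=(0.4744,0.8803)
solve A·x = −loads:
  F[0-1] = +929.8363 N (tension)
  F[0-2] = +1903.9352 N (tension)
  F[1-2] = -4166.7566 N (compression)
  F[1-3] = +4017.3454 N (tension)
  F[2-3] = -427.9080 N (compression)
  Rx@0 = -2345.4000 N
  Ry@0 = -818.3547 N
  Ry@2 = +3971.5047 N

1903.935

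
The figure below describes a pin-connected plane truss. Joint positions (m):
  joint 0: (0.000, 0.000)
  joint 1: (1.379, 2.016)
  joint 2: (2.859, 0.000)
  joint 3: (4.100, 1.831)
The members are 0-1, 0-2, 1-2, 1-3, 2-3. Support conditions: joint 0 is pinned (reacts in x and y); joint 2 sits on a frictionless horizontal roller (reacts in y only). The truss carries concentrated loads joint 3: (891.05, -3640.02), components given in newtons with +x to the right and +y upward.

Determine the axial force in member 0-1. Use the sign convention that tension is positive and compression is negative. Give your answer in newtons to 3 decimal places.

2605.685

N=4 nodes, M=5 members, R=3 reactions → 2N=8, M+R=8
member 0 (0-1): L=2.4425, (cx,cy)=(0.5646,0.8254)
member 1 (0-2): L=2.8590, (cx,cy)=(1.0000,0.0000)
member 2 (1-2): L=2.5009, (cx,cy)=(0.5918,-0.8061)
member 3 (1-3): L=2.7273, (cx,cy)=(0.9977,-0.0678)
member 4 (2-3): L=2.2119, (cx,cy)=(0.5610,0.8278)
solve A·x = −loads:
  F[0-1] = +2605.6853 N (tension)
  F[0-2] = -580.0709 N (compression)
  F[1-2] = -2938.7628 N (compression)
  F[1-3] = +3217.6320 N (tension)
  F[2-3] = -4133.6402 N (compression)
  Rx@0 = -891.0500 N
  Ry@0 = -2150.6741 N
  Ry@2 = +5790.6941 N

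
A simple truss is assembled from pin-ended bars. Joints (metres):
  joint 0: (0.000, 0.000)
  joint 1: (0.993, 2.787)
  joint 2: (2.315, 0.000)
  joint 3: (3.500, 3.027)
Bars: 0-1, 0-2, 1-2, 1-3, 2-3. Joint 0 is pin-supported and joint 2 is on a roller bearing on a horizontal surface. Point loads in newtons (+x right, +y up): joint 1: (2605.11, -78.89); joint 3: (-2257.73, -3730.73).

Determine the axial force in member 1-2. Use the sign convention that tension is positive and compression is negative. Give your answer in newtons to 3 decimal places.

-2442.658

N=4 nodes, M=5 members, R=3 reactions → 2N=8, M+R=8
member 0 (0-1): L=2.9586, (cx,cy)=(0.3356,0.9420)
member 1 (0-2): L=2.3150, (cx,cy)=(1.0000,0.0000)
member 2 (1-2): L=3.0846, (cx,cy)=(0.4286,-0.9035)
member 3 (1-3): L=2.5185, (cx,cy)=(0.9954,0.0953)
member 4 (2-3): L=3.2507, (cx,cy)=(0.3645,0.9312)
solve A·x = −loads:
  F[0-1] = +2174.9348 N (tension)
  F[0-2] = -382.5928 N (compression)
  F[1-2] = -2442.6584 N (compression)
  F[1-3] = -832.0641 N (compression)
  F[2-3] = -3921.2664 N (compression)
  Rx@0 = -347.3800 N
  Ry@0 = -2048.7755 N
  Ry@2 = +5858.3955 N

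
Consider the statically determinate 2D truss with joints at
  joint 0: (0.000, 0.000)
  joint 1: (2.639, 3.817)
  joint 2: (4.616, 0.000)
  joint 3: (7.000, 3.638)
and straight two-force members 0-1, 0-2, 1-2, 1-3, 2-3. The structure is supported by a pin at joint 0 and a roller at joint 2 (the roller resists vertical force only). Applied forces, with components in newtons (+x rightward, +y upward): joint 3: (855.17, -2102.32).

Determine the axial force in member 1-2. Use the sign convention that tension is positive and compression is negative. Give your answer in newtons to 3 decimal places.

-2082.301

N=4 nodes, M=5 members, R=3 reactions → 2N=8, M+R=8
member 0 (0-1): L=4.6405, (cx,cy)=(0.5687,0.8225)
member 1 (0-2): L=4.6160, (cx,cy)=(1.0000,0.0000)
member 2 (1-2): L=4.2986, (cx,cy)=(0.4599,-0.8880)
member 3 (1-3): L=4.3647, (cx,cy)=(0.9992,-0.0410)
member 4 (2-3): L=4.3495, (cx,cy)=(0.5481,0.8364)
solve A·x = −loads:
  F[0-1] = +2139.3953 N (tension)
  F[0-2] = -361.4921 N (compression)
  F[1-2] = -2082.3011 N (compression)
  F[1-3] = +2176.1776 N (tension)
  F[2-3] = -2406.8005 N (compression)
  Rx@0 = -855.1700 N
  Ry@0 = -1759.7572 N
  Ry@2 = +3862.0772 N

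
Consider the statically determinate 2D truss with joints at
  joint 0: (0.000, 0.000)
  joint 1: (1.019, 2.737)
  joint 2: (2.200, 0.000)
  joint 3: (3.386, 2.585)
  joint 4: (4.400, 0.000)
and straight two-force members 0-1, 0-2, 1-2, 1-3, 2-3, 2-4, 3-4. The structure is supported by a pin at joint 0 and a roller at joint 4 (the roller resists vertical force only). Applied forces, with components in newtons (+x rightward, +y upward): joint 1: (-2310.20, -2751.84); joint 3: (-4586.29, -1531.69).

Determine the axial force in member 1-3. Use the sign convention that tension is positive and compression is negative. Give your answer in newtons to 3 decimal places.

N=5 nodes, M=7 members, R=3 reactions → 2N=10, M+R=10
member 0 (0-1): L=2.9205, (cx,cy)=(0.3489,0.9372)
member 1 (0-2): L=2.2000, (cx,cy)=(1.0000,0.0000)
member 2 (1-2): L=2.9809, (cx,cy)=(0.3962,-0.9182)
member 3 (1-3): L=2.3719, (cx,cy)=(0.9979,-0.0641)
member 4 (2-3): L=2.8441, (cx,cy)=(0.4170,0.9089)
member 5 (2-4): L=2.2000, (cx,cy)=(1.0000,0.0000)
member 6 (3-4): L=2.7768, (cx,cy)=(0.3652,-0.9309)
solve A·x = −loads:
  F[0-1] = -7041.5311 N (compression)
  F[0-2] = -4439.6395 N (compression)
  F[1-2] = +4320.0076 N (tension)
  F[1-3] = -1862.0018 N (compression)
  F[2-3] = -4364.0521 N (compression)
  F[2-4] = -908.2806 N (compression)
  F[3-4] = +2487.2597 N (tension)
  Rx@0 = +6896.4900 N
  Ry@0 = +6599.0186 N
  Ry@4 = -2315.4886 N

-1862.002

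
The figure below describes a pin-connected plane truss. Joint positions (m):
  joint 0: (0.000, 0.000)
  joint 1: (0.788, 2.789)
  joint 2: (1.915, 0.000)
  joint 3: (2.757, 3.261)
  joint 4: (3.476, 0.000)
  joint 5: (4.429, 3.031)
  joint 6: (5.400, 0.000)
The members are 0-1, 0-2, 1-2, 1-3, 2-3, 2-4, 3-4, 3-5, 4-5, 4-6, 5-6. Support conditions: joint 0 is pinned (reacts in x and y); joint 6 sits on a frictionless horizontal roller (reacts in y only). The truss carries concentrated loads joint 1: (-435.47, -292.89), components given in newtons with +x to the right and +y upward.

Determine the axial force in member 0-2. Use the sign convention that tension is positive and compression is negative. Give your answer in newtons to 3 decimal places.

-301.247

N=7 nodes, M=11 members, R=3 reactions → 2N=14, M+R=14
member 0 (0-1): L=2.8982, (cx,cy)=(0.2719,0.9623)
member 1 (0-2): L=1.9150, (cx,cy)=(1.0000,0.0000)
member 2 (1-2): L=3.0081, (cx,cy)=(0.3747,-0.9272)
member 3 (1-3): L=2.0248, (cx,cy)=(0.9725,0.2331)
member 4 (2-3): L=3.3679, (cx,cy)=(0.2500,0.9682)
member 5 (2-4): L=1.5610, (cx,cy)=(1.0000,0.0000)
member 6 (3-4): L=3.3393, (cx,cy)=(0.2153,-0.9765)
member 7 (3-5): L=1.6877, (cx,cy)=(0.9907,-0.1363)
member 8 (4-5): L=3.1773, (cx,cy)=(0.2999,0.9540)
member 9 (4-6): L=1.9240, (cx,cy)=(1.0000,0.0000)
member 10 (5-6): L=3.1827, (cx,cy)=(0.3051,-0.9523)
solve A·x = −loads:
  F[0-1] = -493.6595 N (compression)
  F[0-2] = -301.2467 N (compression)
  F[1-2] = +250.1394 N (tension)
  F[1-3] = +213.4101 N (tension)
  F[2-3] = -239.5265 N (compression)
  F[2-4] = -147.6481 N (compression)
  F[3-4] = +170.9335 N (tension)
  F[3-5] = +111.8877 N (tension)
  F[4-5] = -174.9808 N (compression)
  F[4-6] = -58.3599 N (compression)
  F[5-6] = +191.2917 N (tension)
  Rx@0 = +435.4700 N
  Ry@0 = +475.0619 N
  Ry@6 = -182.1719 N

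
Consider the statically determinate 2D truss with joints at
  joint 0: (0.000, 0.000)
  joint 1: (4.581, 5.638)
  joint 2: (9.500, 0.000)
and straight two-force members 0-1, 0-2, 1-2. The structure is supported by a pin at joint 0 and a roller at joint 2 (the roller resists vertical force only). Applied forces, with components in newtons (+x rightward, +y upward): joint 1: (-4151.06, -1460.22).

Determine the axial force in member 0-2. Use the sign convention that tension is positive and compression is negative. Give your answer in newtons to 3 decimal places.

-1535.038

N=3 nodes, M=3 members, R=3 reactions → 2N=6, M+R=6
member 0 (0-1): L=7.2645, (cx,cy)=(0.6306,0.7761)
member 1 (0-2): L=9.5000, (cx,cy)=(1.0000,0.0000)
member 2 (1-2): L=7.4822, (cx,cy)=(0.6574,-0.7535)
solve A·x = −loads:
  F[0-1] = -4148.4451 N (compression)
  F[0-2] = -1535.0381 N (compression)
  F[1-2] = +2334.9241 N (tension)
  Rx@0 = +4151.0600 N
  Ry@0 = +3219.6314 N
  Ry@2 = -1759.4114 N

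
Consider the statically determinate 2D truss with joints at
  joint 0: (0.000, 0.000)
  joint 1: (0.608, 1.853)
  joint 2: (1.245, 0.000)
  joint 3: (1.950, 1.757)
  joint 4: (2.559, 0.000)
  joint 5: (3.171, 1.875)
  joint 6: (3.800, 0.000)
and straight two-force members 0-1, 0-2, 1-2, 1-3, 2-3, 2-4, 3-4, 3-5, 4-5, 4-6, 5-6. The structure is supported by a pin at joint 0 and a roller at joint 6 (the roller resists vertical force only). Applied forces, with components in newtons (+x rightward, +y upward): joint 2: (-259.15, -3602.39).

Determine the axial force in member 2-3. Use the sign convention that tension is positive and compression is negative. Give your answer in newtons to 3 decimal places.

N=7 nodes, M=11 members, R=3 reactions → 2N=14, M+R=14
member 0 (0-1): L=1.9502, (cx,cy)=(0.3118,0.9502)
member 1 (0-2): L=1.2450, (cx,cy)=(1.0000,0.0000)
member 2 (1-2): L=1.9594, (cx,cy)=(0.3251,-0.9457)
member 3 (1-3): L=1.3454, (cx,cy)=(0.9975,-0.0714)
member 4 (2-3): L=1.8932, (cx,cy)=(0.3724,0.9281)
member 5 (2-4): L=1.3140, (cx,cy)=(1.0000,0.0000)
member 6 (3-4): L=1.8596, (cx,cy)=(0.3275,-0.9449)
member 7 (3-5): L=1.2267, (cx,cy)=(0.9954,0.0962)
member 8 (4-5): L=1.9724, (cx,cy)=(0.3103,0.9506)
member 9 (4-6): L=1.2410, (cx,cy)=(1.0000,0.0000)
member 10 (5-6): L=1.9777, (cx,cy)=(0.3180,-0.9481)
solve A·x = −loads:
  F[0-1] = -2549.1851 N (compression)
  F[0-2] = +535.5921 N (tension)
  F[1-2] = +2687.4621 N (tension)
  F[1-3] = -1672.6834 N (compression)
  F[2-3] = +1143.1250 N (tension)
  F[2-4] = +1242.7290 N (tension)
  F[3-4] = -1331.6479 N (compression)
  F[3-5] = -810.3745 N (compression)
  F[4-5] = +1323.5368 N (tension)
  F[4-6] = +395.9368 N (tension)
  F[5-6] = -1244.8983 N (compression)
  Rx@0 = +259.1500 N
  Ry@0 = +2422.1333 N
  Ry@6 = +1180.2567 N

1143.125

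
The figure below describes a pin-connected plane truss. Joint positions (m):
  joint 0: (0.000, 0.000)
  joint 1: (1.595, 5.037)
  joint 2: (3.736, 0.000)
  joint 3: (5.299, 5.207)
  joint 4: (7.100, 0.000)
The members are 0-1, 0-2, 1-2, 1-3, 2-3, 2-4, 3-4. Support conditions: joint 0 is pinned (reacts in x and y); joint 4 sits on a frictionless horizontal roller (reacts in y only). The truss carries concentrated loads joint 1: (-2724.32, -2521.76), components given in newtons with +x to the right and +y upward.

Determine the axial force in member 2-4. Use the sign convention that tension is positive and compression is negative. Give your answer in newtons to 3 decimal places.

N=5 nodes, M=7 members, R=3 reactions → 2N=10, M+R=10
member 0 (0-1): L=5.2835, (cx,cy)=(0.3019,0.9533)
member 1 (0-2): L=3.7360, (cx,cy)=(1.0000,0.0000)
member 2 (1-2): L=5.4731, (cx,cy)=(0.3912,-0.9203)
member 3 (1-3): L=3.7079, (cx,cy)=(0.9989,0.0458)
member 4 (2-3): L=5.4365, (cx,cy)=(0.2875,0.9578)
member 5 (2-4): L=3.3640, (cx,cy)=(1.0000,0.0000)
member 6 (3-4): L=5.5097, (cx,cy)=(0.3269,-0.9451)
solve A·x = −loads:
  F[0-1] = -4078.2555 N (compression)
  F[0-2] = -1493.1636 N (compression)
  F[1-2] = +1529.1548 N (tension)
  F[1-3] = +895.9260 N (tension)
  F[2-3] = -1469.3351 N (compression)
  F[2-4] = -472.5504 N (compression)
  F[3-4] = +1445.6392 N (tension)
  Rx@0 = +2724.3200 N
  Ry@0 = +3887.9843 N
  Ry@4 = -1366.2243 N

-472.550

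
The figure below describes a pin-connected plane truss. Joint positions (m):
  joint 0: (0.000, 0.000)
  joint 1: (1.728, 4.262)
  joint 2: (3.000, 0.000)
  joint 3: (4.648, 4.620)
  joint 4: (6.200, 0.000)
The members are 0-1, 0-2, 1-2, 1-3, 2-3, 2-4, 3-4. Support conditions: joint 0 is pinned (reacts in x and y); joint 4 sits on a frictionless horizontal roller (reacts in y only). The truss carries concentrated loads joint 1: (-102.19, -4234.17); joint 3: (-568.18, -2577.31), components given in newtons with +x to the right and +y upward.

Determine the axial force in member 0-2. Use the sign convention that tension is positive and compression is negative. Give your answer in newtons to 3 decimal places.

N=5 nodes, M=7 members, R=3 reactions → 2N=10, M+R=10
member 0 (0-1): L=4.5990, (cx,cy)=(0.3757,0.9267)
member 1 (0-2): L=3.0000, (cx,cy)=(1.0000,0.0000)
member 2 (1-2): L=4.4478, (cx,cy)=(0.2860,-0.9582)
member 3 (1-3): L=2.9419, (cx,cy)=(0.9926,0.1217)
member 4 (2-3): L=4.9051, (cx,cy)=(0.3360,0.9419)
member 5 (2-4): L=3.2000, (cx,cy)=(1.0000,0.0000)
member 6 (3-4): L=4.8737, (cx,cy)=(0.3184,-0.9479)
solve A·x = −loads:
  F[0-1] = -4524.3722 N (compression)
  F[0-2] = +1029.5968 N (tension)
  F[1-2] = -238.8048 N (compression)
  F[1-3] = -1540.9342 N (compression)
  F[2-3] = +242.9535 N (tension)
  F[2-4] = +879.6757 N (tension)
  F[3-4] = -2762.4285 N (compression)
  Rx@0 = +670.3700 N
  Ry@0 = +4192.8579 N
  Ry@4 = +2618.6221 N

1029.597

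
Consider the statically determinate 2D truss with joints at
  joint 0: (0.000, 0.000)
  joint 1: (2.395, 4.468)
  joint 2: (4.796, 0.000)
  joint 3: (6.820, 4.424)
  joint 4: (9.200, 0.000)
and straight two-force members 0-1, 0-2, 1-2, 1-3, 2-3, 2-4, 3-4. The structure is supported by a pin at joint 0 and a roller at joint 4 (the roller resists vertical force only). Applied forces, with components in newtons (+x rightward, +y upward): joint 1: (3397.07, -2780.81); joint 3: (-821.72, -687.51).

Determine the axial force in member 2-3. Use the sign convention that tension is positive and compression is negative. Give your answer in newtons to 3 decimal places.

N=5 nodes, M=7 members, R=3 reactions → 2N=10, M+R=10
member 0 (0-1): L=5.0694, (cx,cy)=(0.4724,0.8814)
member 1 (0-2): L=4.7960, (cx,cy)=(1.0000,0.0000)
member 2 (1-2): L=5.0723, (cx,cy)=(0.4734,-0.8809)
member 3 (1-3): L=4.4252, (cx,cy)=(1.0000,-0.0099)
member 4 (2-3): L=4.8650, (cx,cy)=(0.4160,0.9094)
member 5 (2-4): L=4.4040, (cx,cy)=(1.0000,0.0000)
member 6 (3-4): L=5.0236, (cx,cy)=(0.4738,-0.8807)
solve A·x = −loads:
  F[0-1] = -1112.0215 N (compression)
  F[0-2] = +3100.7138 N (tension)
  F[1-2] = -2010.7144 N (compression)
  F[1-3] = -2970.7909 N (compression)
  F[2-3] = +1947.7397 N (tension)
  F[2-4] = +1338.6025 N (tension)
  F[3-4] = -2825.4423 N (compression)
  Rx@0 = -2575.3500 N
  Ry@0 = +980.0942 N
  Ry@4 = +2488.2258 N

1947.740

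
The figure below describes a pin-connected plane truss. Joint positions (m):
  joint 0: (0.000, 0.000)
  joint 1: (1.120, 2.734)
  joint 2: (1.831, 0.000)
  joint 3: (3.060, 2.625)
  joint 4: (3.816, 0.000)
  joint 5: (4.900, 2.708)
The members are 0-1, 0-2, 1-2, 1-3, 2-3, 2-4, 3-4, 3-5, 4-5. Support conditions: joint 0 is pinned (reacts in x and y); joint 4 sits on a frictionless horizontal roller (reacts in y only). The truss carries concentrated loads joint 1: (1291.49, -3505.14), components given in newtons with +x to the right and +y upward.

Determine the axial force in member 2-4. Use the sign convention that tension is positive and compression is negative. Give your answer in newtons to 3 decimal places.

N=6 nodes, M=9 members, R=3 reactions → 2N=12, M+R=12
member 0 (0-1): L=2.9545, (cx,cy)=(0.3791,0.9254)
member 1 (0-2): L=1.8310, (cx,cy)=(1.0000,0.0000)
member 2 (1-2): L=2.8249, (cx,cy)=(0.2517,-0.9678)
member 3 (1-3): L=1.9431, (cx,cy)=(0.9984,-0.0561)
member 4 (2-3): L=2.8985, (cx,cy)=(0.4240,0.9057)
member 5 (2-4): L=1.9850, (cx,cy)=(1.0000,0.0000)
member 6 (3-4): L=2.7317, (cx,cy)=(0.2768,-0.9609)
member 7 (3-5): L=1.8419, (cx,cy)=(0.9990,0.0451)
member 8 (4-5): L=2.9169, (cx,cy)=(0.3716,0.9284)
solve A·x = −loads:
  F[0-1] = -1676.1852 N (compression)
  F[0-2] = +1926.8998 N (tension)
  F[1-2] = -1935.4705 N (compression)
  F[1-3] = -1442.0380 N (compression)
  F[2-3] = +2068.3021 N (tension)
  F[2-4] = +562.7691 N (tension)
  F[3-4] = -2033.4839 N (compression)
  F[3-5] = -0.0000 N (tension)
  F[4-5] = -0.0000 N (tension)
  Rx@0 = -1291.4900 N
  Ry@0 = +1551.0807 N
  Ry@4 = +1954.0593 N

562.769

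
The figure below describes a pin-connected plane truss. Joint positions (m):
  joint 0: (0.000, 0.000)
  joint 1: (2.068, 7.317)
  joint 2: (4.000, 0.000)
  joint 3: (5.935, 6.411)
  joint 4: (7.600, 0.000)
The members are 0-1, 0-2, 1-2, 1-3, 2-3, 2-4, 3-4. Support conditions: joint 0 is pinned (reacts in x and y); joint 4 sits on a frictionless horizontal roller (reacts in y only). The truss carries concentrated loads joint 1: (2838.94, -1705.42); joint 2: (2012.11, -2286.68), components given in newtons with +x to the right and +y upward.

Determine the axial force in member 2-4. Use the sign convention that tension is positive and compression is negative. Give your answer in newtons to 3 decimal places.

1142.930

N=5 nodes, M=7 members, R=3 reactions → 2N=10, M+R=10
member 0 (0-1): L=7.6036, (cx,cy)=(0.2720,0.9623)
member 1 (0-2): L=4.0000, (cx,cy)=(1.0000,0.0000)
member 2 (1-2): L=7.5678, (cx,cy)=(0.2553,-0.9669)
member 3 (1-3): L=3.9717, (cx,cy)=(0.9736,-0.2281)
member 4 (2-3): L=6.6967, (cx,cy)=(0.2890,0.9573)
member 5 (2-4): L=3.6000, (cx,cy)=(1.0000,0.0000)
member 6 (3-4): L=6.6237, (cx,cy)=(0.2514,-0.9679)
solve A·x = −loads:
  F[0-1] = +424.7060 N (tension)
  F[0-2] = +4735.5403 N (tension)
  F[1-2] = -1627.2994 N (compression)
  F[1-3] = -2370.4906 N (compression)
  F[2-3] = +4032.0473 N (tension)
  F[2-4] = +1142.9303 N (tension)
  F[3-4] = -4546.7899 N (compression)
  Rx@0 = -4851.0500 N
  Ry@0 = -408.6964 N
  Ry@4 = +4400.7964 N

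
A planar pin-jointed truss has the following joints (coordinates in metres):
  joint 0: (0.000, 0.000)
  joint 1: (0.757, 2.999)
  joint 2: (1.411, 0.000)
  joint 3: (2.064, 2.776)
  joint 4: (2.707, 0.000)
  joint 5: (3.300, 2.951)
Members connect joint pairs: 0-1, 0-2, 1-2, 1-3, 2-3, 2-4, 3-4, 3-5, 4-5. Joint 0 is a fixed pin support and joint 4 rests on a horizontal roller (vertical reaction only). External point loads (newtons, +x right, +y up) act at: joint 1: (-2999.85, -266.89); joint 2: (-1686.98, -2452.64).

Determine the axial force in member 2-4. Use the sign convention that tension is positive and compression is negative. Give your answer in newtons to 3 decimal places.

-456.397

N=6 nodes, M=9 members, R=3 reactions → 2N=12, M+R=12
member 0 (0-1): L=3.0931, (cx,cy)=(0.2447,0.9696)
member 1 (0-2): L=1.4110, (cx,cy)=(1.0000,0.0000)
member 2 (1-2): L=3.0695, (cx,cy)=(0.2131,-0.9770)
member 3 (1-3): L=1.3259, (cx,cy)=(0.9858,-0.1682)
member 4 (2-3): L=2.8518, (cx,cy)=(0.2290,0.9734)
member 5 (2-4): L=1.2960, (cx,cy)=(1.0000,0.0000)
member 6 (3-4): L=2.8495, (cx,cy)=(0.2257,-0.9742)
member 7 (3-5): L=1.2483, (cx,cy)=(0.9901,0.1402)
member 8 (4-5): L=3.0100, (cx,cy)=(0.1970,0.9804)
solve A·x = −loads:
  F[0-1] = -4837.0188 N (compression)
  F[0-2] = -3503.0128 N (compression)
  F[1-2] = +4372.5343 N (tension)
  F[1-3] = +897.1781 N (tension)
  F[2-3] = -1869.1536 N (compression)
  F[2-4] = -456.3974 N (compression)
  F[3-4] = +2022.5544 N (tension)
  F[3-5] = -0.0000 N (tension)
  F[4-5] = -0.0000 N (tension)
  Rx@0 = +4686.8300 N
  Ry@0 = +4689.9177 N
  Ry@4 = -1970.3877 N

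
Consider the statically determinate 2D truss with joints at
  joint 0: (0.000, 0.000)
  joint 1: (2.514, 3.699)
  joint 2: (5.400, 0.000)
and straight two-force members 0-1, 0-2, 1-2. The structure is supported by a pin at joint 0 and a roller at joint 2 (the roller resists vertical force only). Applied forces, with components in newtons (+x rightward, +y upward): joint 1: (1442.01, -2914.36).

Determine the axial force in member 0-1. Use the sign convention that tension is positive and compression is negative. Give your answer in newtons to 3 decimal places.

N=3 nodes, M=3 members, R=3 reactions → 2N=6, M+R=6
member 0 (0-1): L=4.4724, (cx,cy)=(0.5621,0.8271)
member 1 (0-2): L=5.4000, (cx,cy)=(1.0000,0.0000)
member 2 (1-2): L=4.6917, (cx,cy)=(0.6151,-0.7884)
solve A·x = −loads:
  F[0-1] = -688.9272 N (compression)
  F[0-2] = +1829.2616 N (tension)
  F[1-2] = -2973.7556 N (compression)
  Rx@0 = -1442.0100 N
  Ry@0 = +569.7867 N
  Ry@2 = +2344.5733 N

-688.927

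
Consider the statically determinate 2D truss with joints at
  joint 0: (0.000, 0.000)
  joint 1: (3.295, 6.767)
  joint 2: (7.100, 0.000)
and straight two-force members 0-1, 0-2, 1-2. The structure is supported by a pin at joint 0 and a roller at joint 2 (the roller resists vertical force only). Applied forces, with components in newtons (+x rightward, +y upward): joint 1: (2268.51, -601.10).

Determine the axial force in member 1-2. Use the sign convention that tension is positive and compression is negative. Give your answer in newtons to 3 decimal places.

-2800.507

N=3 nodes, M=3 members, R=3 reactions → 2N=6, M+R=6
member 0 (0-1): L=7.5266, (cx,cy)=(0.4378,0.8991)
member 1 (0-2): L=7.1000, (cx,cy)=(1.0000,0.0000)
member 2 (1-2): L=7.7634, (cx,cy)=(0.4901,-0.8717)
solve A·x = −loads:
  F[0-1] = +2046.5061 N (tension)
  F[0-2] = +1372.5861 N (tension)
  F[1-2] = -2800.5069 N (compression)
  Rx@0 = -2268.5100 N
  Ry@0 = -1839.9749 N
  Ry@2 = +2441.0749 N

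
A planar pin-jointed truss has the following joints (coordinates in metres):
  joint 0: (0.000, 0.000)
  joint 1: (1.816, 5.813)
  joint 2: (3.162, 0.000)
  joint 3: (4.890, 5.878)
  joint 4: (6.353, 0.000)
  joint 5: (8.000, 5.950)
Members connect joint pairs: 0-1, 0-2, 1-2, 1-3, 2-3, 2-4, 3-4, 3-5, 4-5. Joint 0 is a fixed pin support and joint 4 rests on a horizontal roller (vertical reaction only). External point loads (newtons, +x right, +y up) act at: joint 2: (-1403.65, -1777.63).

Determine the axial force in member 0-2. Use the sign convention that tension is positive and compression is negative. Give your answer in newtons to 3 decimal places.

N=6 nodes, M=9 members, R=3 reactions → 2N=12, M+R=12
member 0 (0-1): L=6.0901, (cx,cy)=(0.2982,0.9545)
member 1 (0-2): L=3.1620, (cx,cy)=(1.0000,0.0000)
member 2 (1-2): L=5.9668, (cx,cy)=(0.2256,-0.9742)
member 3 (1-3): L=3.0747, (cx,cy)=(0.9998,0.0211)
member 4 (2-3): L=6.1267, (cx,cy)=(0.2820,0.9594)
member 5 (2-4): L=3.1910, (cx,cy)=(1.0000,0.0000)
member 6 (3-4): L=6.0573, (cx,cy)=(0.2415,-0.9704)
member 7 (3-5): L=3.1108, (cx,cy)=(0.9997,0.0231)
member 8 (4-5): L=6.1737, (cx,cy)=(0.2668,0.9638)
solve A·x = −loads:
  F[0-1] = -935.4284 N (compression)
  F[0-2] = -1124.7138 N (compression)
  F[1-2] = +906.0055 N (tension)
  F[1-3] = -483.4224 N (compression)
  F[2-3] = +932.8494 N (tension)
  F[2-4] = +220.2111 N (tension)
  F[3-4] = -911.7506 N (compression)
  F[3-5] = +0.0000 N (tension)
  F[4-5] = +0.0000 N (tension)
  Rx@0 = +1403.6500 N
  Ry@0 = +892.8722 N
  Ry@4 = +884.7578 N

-1124.714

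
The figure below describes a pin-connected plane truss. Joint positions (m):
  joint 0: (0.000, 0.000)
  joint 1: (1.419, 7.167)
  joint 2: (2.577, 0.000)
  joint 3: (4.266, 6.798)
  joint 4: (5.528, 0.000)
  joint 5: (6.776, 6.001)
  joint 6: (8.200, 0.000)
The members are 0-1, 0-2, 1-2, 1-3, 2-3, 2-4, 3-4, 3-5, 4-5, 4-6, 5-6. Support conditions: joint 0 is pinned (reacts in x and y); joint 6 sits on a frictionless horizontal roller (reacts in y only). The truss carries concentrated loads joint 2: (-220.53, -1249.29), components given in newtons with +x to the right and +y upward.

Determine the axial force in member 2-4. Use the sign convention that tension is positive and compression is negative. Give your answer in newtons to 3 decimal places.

227.205

N=7 nodes, M=11 members, R=3 reactions → 2N=14, M+R=14
member 0 (0-1): L=7.3061, (cx,cy)=(0.1942,0.9810)
member 1 (0-2): L=2.5770, (cx,cy)=(1.0000,0.0000)
member 2 (1-2): L=7.2599, (cx,cy)=(0.1595,-0.9872)
member 3 (1-3): L=2.8708, (cx,cy)=(0.9917,-0.1285)
member 4 (2-3): L=7.0047, (cx,cy)=(0.2411,0.9705)
member 5 (2-4): L=2.9510, (cx,cy)=(1.0000,0.0000)
member 6 (3-4): L=6.9141, (cx,cy)=(0.1825,-0.9832)
member 7 (3-5): L=2.6335, (cx,cy)=(0.9531,-0.3026)
member 8 (4-5): L=6.1294, (cx,cy)=(0.2036,0.9791)
member 9 (4-6): L=2.6720, (cx,cy)=(1.0000,0.0000)
member 10 (5-6): L=6.1676, (cx,cy)=(0.2309,-0.9730)
solve A·x = −loads:
  F[0-1] = -873.3074 N (compression)
  F[0-2] = -50.9157 N (compression)
  F[1-2] = +909.0947 N (tension)
  F[1-3] = -317.2513 N (compression)
  F[2-3] = +362.5311 N (tension)
  F[2-4] = +227.2046 N (tension)
  F[3-4] = -346.3604 N (compression)
  F[3-5] = -172.0538 N (compression)
  F[4-5] = +347.8282 N (tension)
  F[4-6] = +93.1644 N (tension)
  F[5-6] = -403.5145 N (compression)
  Rx@0 = +220.5300 N
  Ry@0 = +856.6778 N
  Ry@6 = +392.6122 N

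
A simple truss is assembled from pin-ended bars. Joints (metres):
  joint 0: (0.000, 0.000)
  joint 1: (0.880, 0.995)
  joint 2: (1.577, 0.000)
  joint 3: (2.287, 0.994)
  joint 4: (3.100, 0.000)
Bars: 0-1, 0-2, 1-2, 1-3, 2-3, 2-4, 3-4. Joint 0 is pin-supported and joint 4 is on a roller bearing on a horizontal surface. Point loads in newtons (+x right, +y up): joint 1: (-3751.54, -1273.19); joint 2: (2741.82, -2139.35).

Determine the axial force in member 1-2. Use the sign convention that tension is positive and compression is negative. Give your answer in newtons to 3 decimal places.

2312.481

N=5 nodes, M=7 members, R=3 reactions → 2N=10, M+R=10
member 0 (0-1): L=1.3283, (cx,cy)=(0.6625,0.7491)
member 1 (0-2): L=1.5770, (cx,cy)=(1.0000,0.0000)
member 2 (1-2): L=1.2148, (cx,cy)=(0.5737,-0.8190)
member 3 (1-3): L=1.4070, (cx,cy)=(1.0000,-0.0007)
member 4 (2-3): L=1.2215, (cx,cy)=(0.5812,0.8137)
member 5 (2-4): L=1.5230, (cx,cy)=(1.0000,0.0000)
member 6 (3-4): L=1.2841, (cx,cy)=(0.6331,-0.7741)
solve A·x = −loads:
  F[0-1] = -4227.8296 N (compression)
  F[0-2] = +1791.1861 N (tension)
  F[1-2] = +2312.4809 N (tension)
  F[1-3] = -376.1256 N (compression)
  F[2-3] = +301.4981 N (tension)
  F[2-4] = +200.8833 N (tension)
  F[3-4] = -317.2958 N (compression)
  Rx@0 = +1009.7200 N
  Ry@0 = +3166.9336 N
  Ry@4 = +245.6064 N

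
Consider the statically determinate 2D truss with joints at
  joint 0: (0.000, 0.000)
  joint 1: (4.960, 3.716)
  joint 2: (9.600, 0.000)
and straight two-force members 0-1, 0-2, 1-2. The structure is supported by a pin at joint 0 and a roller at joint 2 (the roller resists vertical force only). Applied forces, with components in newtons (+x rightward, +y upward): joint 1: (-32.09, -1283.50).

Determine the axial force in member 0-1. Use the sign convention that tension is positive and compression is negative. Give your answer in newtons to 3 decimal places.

N=3 nodes, M=3 members, R=3 reactions → 2N=6, M+R=6
member 0 (0-1): L=6.1976, (cx,cy)=(0.8003,0.5996)
member 1 (0-2): L=9.6000, (cx,cy)=(1.0000,0.0000)
member 2 (1-2): L=5.9446, (cx,cy)=(0.7805,-0.6251)
solve A·x = −loads:
  F[0-1] = -1055.3598 N (compression)
  F[0-2] = +812.5246 N (tension)
  F[1-2] = -1040.9770 N (compression)
  Rx@0 = +32.0900 N
  Ry@0 = +632.7798 N
  Ry@2 = +650.7202 N

-1055.360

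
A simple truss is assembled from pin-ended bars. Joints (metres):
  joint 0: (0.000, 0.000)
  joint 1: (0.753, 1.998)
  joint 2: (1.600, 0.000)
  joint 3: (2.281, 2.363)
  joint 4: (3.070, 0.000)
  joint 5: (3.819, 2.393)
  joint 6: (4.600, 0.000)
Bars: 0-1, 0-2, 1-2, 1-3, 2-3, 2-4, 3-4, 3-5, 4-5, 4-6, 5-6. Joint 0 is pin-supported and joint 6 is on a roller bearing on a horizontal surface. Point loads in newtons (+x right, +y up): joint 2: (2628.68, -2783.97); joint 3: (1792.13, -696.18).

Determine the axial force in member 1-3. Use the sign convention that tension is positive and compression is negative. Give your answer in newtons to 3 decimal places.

-931.530

N=7 nodes, M=11 members, R=3 reactions → 2N=14, M+R=14
member 0 (0-1): L=2.1352, (cx,cy)=(0.3527,0.9358)
member 1 (0-2): L=1.6000, (cx,cy)=(1.0000,0.0000)
member 2 (1-2): L=2.1701, (cx,cy)=(0.3903,-0.9207)
member 3 (1-3): L=1.5710, (cx,cy)=(0.9726,0.2323)
member 4 (2-3): L=2.4592, (cx,cy)=(0.2769,0.9609)
member 5 (2-4): L=1.4700, (cx,cy)=(1.0000,0.0000)
member 6 (3-4): L=2.4912, (cx,cy)=(0.3167,-0.9485)
member 7 (3-5): L=1.5383, (cx,cy)=(0.9998,0.0195)
member 8 (4-5): L=2.5075, (cx,cy)=(0.2987,0.9543)
member 9 (4-6): L=1.5300, (cx,cy)=(1.0000,0.0000)
member 10 (5-6): L=2.5172, (cx,cy)=(0.3103,-0.9507)
solve A·x = −loads:
  F[0-1] = -1331.5395 N (compression)
  F[0-2] = +4890.3943 N (tension)
  F[1-2] = +1118.2509 N (tension)
  F[1-3] = -931.5303 N (compression)
  F[2-3] = +1825.8142 N (tension)
  F[2-4] = +2192.5603 N (tension)
  F[3-4] = -2384.9673 N (compression)
  F[3-5] = -1437.4921 N (compression)
  F[4-5] = +2370.4167 N (tension)
  F[4-6] = +729.1600 N (tension)
  F[5-6] = -2350.1385 N (compression)
  Rx@0 = -4420.8100 N
  Ry@0 = +1245.9887 N
  Ry@6 = +2234.1613 N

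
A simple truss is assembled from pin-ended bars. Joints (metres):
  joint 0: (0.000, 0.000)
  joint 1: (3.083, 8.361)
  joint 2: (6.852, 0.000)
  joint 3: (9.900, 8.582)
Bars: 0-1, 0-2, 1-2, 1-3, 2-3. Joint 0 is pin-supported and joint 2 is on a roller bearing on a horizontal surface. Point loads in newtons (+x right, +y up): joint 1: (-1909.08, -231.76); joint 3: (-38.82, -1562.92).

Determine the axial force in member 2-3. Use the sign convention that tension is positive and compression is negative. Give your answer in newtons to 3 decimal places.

N=4 nodes, M=5 members, R=3 reactions → 2N=8, M+R=8
member 0 (0-1): L=8.9113, (cx,cy)=(0.3460,0.9382)
member 1 (0-2): L=6.8520, (cx,cy)=(1.0000,0.0000)
member 2 (1-2): L=9.1712, (cx,cy)=(0.4110,-0.9117)
member 3 (1-3): L=6.8206, (cx,cy)=(0.9995,0.0324)
member 4 (2-3): L=9.1072, (cx,cy)=(0.3347,0.9423)
solve A·x = −loads:
  F[0-1] = -1929.5294 N (compression)
  F[0-2] = -1280.3497 N (compression)
  F[1-2] = +1750.1678 N (tension)
  F[1-3] = +522.5577 N (tension)
  F[2-3] = -1676.5348 N (compression)
  Rx@0 = +1947.9000 N
  Ry@0 = +1810.3757 N
  Ry@2 = -15.6957 N

-1676.535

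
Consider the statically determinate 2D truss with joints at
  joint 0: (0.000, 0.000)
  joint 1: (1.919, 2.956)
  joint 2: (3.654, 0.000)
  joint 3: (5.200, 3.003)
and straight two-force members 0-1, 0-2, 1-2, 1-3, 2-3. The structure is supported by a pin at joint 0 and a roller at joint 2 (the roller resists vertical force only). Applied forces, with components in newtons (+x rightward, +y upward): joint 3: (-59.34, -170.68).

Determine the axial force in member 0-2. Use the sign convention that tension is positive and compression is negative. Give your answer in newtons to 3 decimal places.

N=4 nodes, M=5 members, R=3 reactions → 2N=8, M+R=8
member 0 (0-1): L=3.5243, (cx,cy)=(0.5445,0.8388)
member 1 (0-2): L=3.6540, (cx,cy)=(1.0000,0.0000)
member 2 (1-2): L=3.4276, (cx,cy)=(0.5062,-0.8624)
member 3 (1-3): L=3.2813, (cx,cy)=(0.9999,0.0143)
member 4 (2-3): L=3.3776, (cx,cy)=(0.4577,0.8891)
solve A·x = −loads:
  F[0-1] = +27.9539 N (tension)
  F[0-2] = -74.5611 N (compression)
  F[1-2] = -26.7094 N (compression)
  F[1-3] = +28.7441 N (tension)
  F[2-3] = -192.4335 N (compression)
  Rx@0 = +59.3400 N
  Ry@0 = -23.4464 N
  Ry@2 = +194.1264 N

-74.561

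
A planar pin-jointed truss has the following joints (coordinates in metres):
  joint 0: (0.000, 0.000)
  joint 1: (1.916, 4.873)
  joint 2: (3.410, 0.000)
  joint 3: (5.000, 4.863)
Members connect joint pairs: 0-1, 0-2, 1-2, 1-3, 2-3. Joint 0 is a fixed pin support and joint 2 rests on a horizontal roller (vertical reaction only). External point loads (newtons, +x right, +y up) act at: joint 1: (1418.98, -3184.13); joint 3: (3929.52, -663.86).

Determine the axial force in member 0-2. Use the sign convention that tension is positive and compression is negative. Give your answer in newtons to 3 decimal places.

N=4 nodes, M=5 members, R=3 reactions → 2N=8, M+R=8
member 0 (0-1): L=5.2361, (cx,cy)=(0.3659,0.9306)
member 1 (0-2): L=3.4100, (cx,cy)=(1.0000,0.0000)
member 2 (1-2): L=5.0969, (cx,cy)=(0.2931,-0.9561)
member 3 (1-3): L=3.0840, (cx,cy)=(1.0000,-0.0032)
member 4 (2-3): L=5.1163, (cx,cy)=(0.3108,0.9505)
solve A·x = −loads:
  F[0-1] = +7033.9841 N (tension)
  F[0-2] = +2774.6368 N (tension)
  F[1-2] = -10191.3684 N (compression)
  F[1-3] = +4142.2051 N (tension)
  F[2-3] = -684.3123 N (compression)
  Rx@0 = -5348.5000 N
  Ry@0 = -6546.1562 N
  Ry@2 = +10394.1462 N

2774.637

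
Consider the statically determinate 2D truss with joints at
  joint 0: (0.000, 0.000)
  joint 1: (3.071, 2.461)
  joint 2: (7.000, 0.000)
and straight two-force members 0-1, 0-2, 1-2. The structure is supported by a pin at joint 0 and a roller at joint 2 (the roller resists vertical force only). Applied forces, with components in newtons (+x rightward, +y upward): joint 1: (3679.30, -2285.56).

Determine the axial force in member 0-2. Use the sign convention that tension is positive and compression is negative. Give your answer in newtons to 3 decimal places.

3665.967

N=3 nodes, M=3 members, R=3 reactions → 2N=6, M+R=6
member 0 (0-1): L=3.9354, (cx,cy)=(0.7803,0.6253)
member 1 (0-2): L=7.0000, (cx,cy)=(1.0000,0.0000)
member 2 (1-2): L=4.6361, (cx,cy)=(0.8475,-0.5308)
solve A·x = −loads:
  F[0-1] = +17.0859 N (tension)
  F[0-2] = +3665.9671 N (tension)
  F[1-2] = -4325.7431 N (compression)
  Rx@0 = -3679.3000 N
  Ry@0 = -10.6846 N
  Ry@2 = +2296.2446 N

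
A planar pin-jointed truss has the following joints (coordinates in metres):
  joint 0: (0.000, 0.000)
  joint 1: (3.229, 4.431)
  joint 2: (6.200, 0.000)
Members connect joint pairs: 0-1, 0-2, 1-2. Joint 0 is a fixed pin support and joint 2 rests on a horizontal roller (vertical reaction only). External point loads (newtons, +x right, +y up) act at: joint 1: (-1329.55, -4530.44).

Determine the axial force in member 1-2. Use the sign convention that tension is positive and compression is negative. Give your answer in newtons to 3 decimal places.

-1696.753

N=3 nodes, M=3 members, R=3 reactions → 2N=6, M+R=6
member 0 (0-1): L=5.4827, (cx,cy)=(0.5889,0.8082)
member 1 (0-2): L=6.2000, (cx,cy)=(1.0000,0.0000)
member 2 (1-2): L=5.3348, (cx,cy)=(0.5569,-0.8306)
solve A·x = −loads:
  F[0-1] = -3861.9781 N (compression)
  F[0-2] = +944.9289 N (tension)
  F[1-2] = -1696.7525 N (compression)
  Rx@0 = +1329.5500 N
  Ry@0 = +3121.1570 N
  Ry@2 = +1409.2830 N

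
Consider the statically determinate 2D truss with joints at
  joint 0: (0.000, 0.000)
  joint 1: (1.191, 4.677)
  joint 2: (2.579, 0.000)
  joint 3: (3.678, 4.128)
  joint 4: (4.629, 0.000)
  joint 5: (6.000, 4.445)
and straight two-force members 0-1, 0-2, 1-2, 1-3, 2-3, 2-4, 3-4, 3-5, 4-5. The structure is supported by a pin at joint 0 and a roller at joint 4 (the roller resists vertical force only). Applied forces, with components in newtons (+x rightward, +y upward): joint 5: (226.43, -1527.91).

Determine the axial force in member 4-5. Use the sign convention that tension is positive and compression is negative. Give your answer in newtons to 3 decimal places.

-1702.995

N=6 nodes, M=9 members, R=3 reactions → 2N=12, M+R=12
member 0 (0-1): L=4.8263, (cx,cy)=(0.2468,0.9691)
member 1 (0-2): L=2.5790, (cx,cy)=(1.0000,0.0000)
member 2 (1-2): L=4.8786, (cx,cy)=(0.2845,-0.9587)
member 3 (1-3): L=2.5469, (cx,cy)=(0.9765,-0.2156)
member 4 (2-3): L=4.2718, (cx,cy)=(0.2573,0.9663)
member 5 (2-4): L=2.0500, (cx,cy)=(1.0000,0.0000)
member 6 (3-4): L=4.2361, (cx,cy)=(0.2245,-0.9745)
member 7 (3-5): L=2.3435, (cx,cy)=(0.9908,0.1353)
member 8 (4-5): L=4.6516, (cx,cy)=(0.2947,0.9556)
solve A·x = −loads:
  F[0-1] = +691.3415 N (tension)
  F[0-2] = +55.8243 N (tension)
  F[1-2] = -789.8706 N (compression)
  F[1-3] = +404.8470 N (tension)
  F[2-3] = +783.6047 N (tension)
  F[2-4] = -370.4968 N (compression)
  F[3-4] = -585.4682 N (compression)
  F[3-5] = +735.1191 N (tension)
  F[4-5] = -1702.9952 N (compression)
  Rx@0 = -226.4300 N
  Ry@0 = -669.9602 N
  Ry@4 = +2197.8702 N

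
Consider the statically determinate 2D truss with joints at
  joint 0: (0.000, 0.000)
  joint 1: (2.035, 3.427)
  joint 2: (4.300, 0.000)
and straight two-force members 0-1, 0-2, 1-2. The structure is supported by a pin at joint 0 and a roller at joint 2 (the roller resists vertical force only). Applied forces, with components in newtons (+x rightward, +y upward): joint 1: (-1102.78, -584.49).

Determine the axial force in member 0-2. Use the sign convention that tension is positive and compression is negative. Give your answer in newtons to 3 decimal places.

N=3 nodes, M=3 members, R=3 reactions → 2N=6, M+R=6
member 0 (0-1): L=3.9857, (cx,cy)=(0.5106,0.8598)
member 1 (0-2): L=4.3000, (cx,cy)=(1.0000,0.0000)
member 2 (1-2): L=4.1079, (cx,cy)=(0.5514,-0.8343)
solve A·x = −loads:
  F[0-1] = -1380.2331 N (compression)
  F[0-2] = -398.0615 N (compression)
  F[1-2] = +721.9350 N (tension)
  Rx@0 = +1102.7800 N
  Ry@0 = +1186.7667 N
  Ry@2 = -602.2767 N

-398.062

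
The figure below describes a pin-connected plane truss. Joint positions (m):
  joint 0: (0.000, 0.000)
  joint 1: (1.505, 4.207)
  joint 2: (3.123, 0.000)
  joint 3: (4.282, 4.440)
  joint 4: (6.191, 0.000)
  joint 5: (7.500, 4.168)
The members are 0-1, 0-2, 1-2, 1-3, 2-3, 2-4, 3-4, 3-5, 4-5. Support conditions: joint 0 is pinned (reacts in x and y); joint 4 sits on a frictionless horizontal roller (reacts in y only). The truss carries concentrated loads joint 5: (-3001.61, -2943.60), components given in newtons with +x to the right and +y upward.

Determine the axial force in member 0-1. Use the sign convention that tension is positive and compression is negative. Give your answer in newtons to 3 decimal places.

N=6 nodes, M=9 members, R=3 reactions → 2N=12, M+R=12
member 0 (0-1): L=4.4681, (cx,cy)=(0.3368,0.9416)
member 1 (0-2): L=3.1230, (cx,cy)=(1.0000,0.0000)
member 2 (1-2): L=4.5074, (cx,cy)=(0.3590,-0.9334)
member 3 (1-3): L=2.7868, (cx,cy)=(0.9965,0.0836)
member 4 (2-3): L=4.5888, (cx,cy)=(0.2526,0.9676)
member 5 (2-4): L=3.0680, (cx,cy)=(1.0000,0.0000)
member 6 (3-4): L=4.8330, (cx,cy)=(0.3950,-0.9187)
member 7 (3-5): L=3.2295, (cx,cy)=(0.9964,-0.0842)
member 8 (4-5): L=4.3687, (cx,cy)=(0.2996,0.9541)
solve A·x = −loads:
  F[0-1] = -1485.1951 N (compression)
  F[0-2] = -2501.3479 N (compression)
  F[1-2] = +1407.8630 N (tension)
  F[1-3] = -1009.1681 N (compression)
  F[2-3] = -1358.0620 N (compression)
  F[2-4] = -1652.9661 N (compression)
  F[3-4] = +1708.3527 N (tension)
  F[3-5] = -2030.6462 N (compression)
  F[4-5] = -3264.6212 N (compression)
  Rx@0 = +3001.6100 N
  Ry@0 = +1398.4071 N
  Ry@4 = +1545.1929 N

-1485.195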